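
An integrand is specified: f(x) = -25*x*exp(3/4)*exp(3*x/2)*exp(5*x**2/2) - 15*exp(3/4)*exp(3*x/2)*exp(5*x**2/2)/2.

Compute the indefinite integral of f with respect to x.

f matches the chain-rule pattern g'(h)*h' with inner function h(x) = 5*x**2/2 + 3*x/2 + 3/4; substituting u = h(x) collapses the integral.
Check: d/dx[-5*exp(5*x**2/2 + 3*x/2 + 3/4)] = -25*x*exp(3/4)*exp(3*x/2)*exp(5*x**2/2) - 15*exp(3/4)*exp(3*x/2)*exp(5*x**2/2)/2 = f(x).

F(x) = -5*exp(5*x**2/2 + 3*x/2 + 3/4) + C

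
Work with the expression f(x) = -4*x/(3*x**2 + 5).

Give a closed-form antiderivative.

An antiderivative is F(x) = -2*log(3*x**2/2 + 5/2)/3.

f matches the chain-rule pattern g'(h)*h' with inner function h(x) = 3*x**2/2 + 5/2; substituting u = h(x) collapses the integral.
Check: d/dx[-2*log(3*x**2/2 + 5/2)/3] = -4*x/(3*x**2 + 5) = f(x).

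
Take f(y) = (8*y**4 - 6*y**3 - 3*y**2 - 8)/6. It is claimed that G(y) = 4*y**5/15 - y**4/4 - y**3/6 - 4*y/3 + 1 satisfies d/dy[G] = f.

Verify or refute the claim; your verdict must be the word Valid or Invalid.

Valid - the claim checks out under differentiation.

d/dy[G] = 4*y**4/3 - y**3 - y**2/2 - 4/3
This equals f(y) exactly, so the claim holds.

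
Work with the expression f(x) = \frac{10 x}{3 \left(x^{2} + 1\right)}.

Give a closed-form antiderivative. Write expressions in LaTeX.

f matches the chain-rule pattern g'(h)*h' with inner function h(x) = x^{2} + 1; substituting u = h(x) collapses the integral.
Check: d/dx[\frac{5 \log{\left(x^{2} + 1 \right)}}{3}] = \frac{10 x}{3 x^{2} + 3}, which equals f(x).

An antiderivative is F(x) = \frac{5 \log{\left(x^{2} + 1 \right)}}{3}.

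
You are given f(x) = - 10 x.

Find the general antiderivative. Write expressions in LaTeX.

F(x) = - 5 x^{2} + C

A candidate is checked by its d/dx: the result must match f(x).
Check: d/dx[- 5 x^{2}] = - 10 x = f(x).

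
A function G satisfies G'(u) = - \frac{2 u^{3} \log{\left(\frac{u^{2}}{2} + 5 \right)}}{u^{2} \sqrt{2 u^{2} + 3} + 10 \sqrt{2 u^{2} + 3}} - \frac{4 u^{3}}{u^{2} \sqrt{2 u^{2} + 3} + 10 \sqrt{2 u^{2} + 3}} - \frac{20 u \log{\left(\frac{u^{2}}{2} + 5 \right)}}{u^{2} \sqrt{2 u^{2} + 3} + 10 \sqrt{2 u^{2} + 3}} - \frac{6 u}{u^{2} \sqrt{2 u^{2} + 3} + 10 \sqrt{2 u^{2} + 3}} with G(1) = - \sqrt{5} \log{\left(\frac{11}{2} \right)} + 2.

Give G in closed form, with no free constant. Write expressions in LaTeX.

G(u) = - \sqrt{2 u^{2} + 3} \log{\left(\frac{u^{2}}{2} + 5 \right)} + 2

G'(u) has the shape v'r + vr' for v = - \sqrt{2 u^{2} + 3} and r = \log{\left(\frac{u^{2}}{2} + 5 \right)} — it is the derivative of the product v*r.
A general antiderivative is - \sqrt{2 u^{2} + 3} \log{\left(\frac{u^{2}}{2} + 5 \right)} + C.
The condition gives C = - \sqrt{5} \log{\left(\frac{11}{2} \right)} + 2 - (- \sqrt{5} \log{\left(\frac{11}{2} \right)}) = 2.
So G(u) = - \sqrt{2 u^{2} + 3} \log{\left(\frac{u^{2}}{2} + 5 \right)} + 2.
Check: d/du[- \sqrt{2 u^{2} + 3} \log{\left(\frac{u^{2}}{2} + 5 \right)} + 2] = \frac{- 2 u^{3} \log{\left(\frac{u^{2}}{2} + 5 \right)} - 4 u^{3} - 20 u \log{\left(\frac{u^{2}}{2} + 5 \right)} - 6 u}{u^{2} \sqrt{2 u^{2} + 3} + 10 \sqrt{2 u^{2} + 3}}, which equals G'(u).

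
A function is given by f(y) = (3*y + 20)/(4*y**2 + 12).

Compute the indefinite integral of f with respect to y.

Since d/dy undoes antidifferentiation here, F'(y) = f(y) is required of F(y).
Check: d/dy[3*log(y**2 + 3)/8 + 5*sqrt(3)*atan(sqrt(3)*y/3)/3] = (3*y + 20)/(4*y**2 + 12) = f(y).

F(y) = 3*log(y**2 + 3)/8 + 5*sqrt(3)*atan(sqrt(3)*y/3)/3 + C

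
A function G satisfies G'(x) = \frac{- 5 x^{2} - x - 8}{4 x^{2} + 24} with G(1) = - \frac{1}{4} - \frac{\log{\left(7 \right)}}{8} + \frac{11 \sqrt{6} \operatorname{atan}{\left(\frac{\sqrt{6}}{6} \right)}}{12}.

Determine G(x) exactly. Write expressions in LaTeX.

Since d/dx undoes antidifferentiation here, G(x) must give back the stated G'(x).
A general antiderivative is - \frac{5 x}{4} - \frac{\log{\left(x^{2} + 6 \right)}}{8} + \frac{11 \sqrt{6} \operatorname{atan}{\left(\frac{\sqrt{6} x}{6} \right)}}{12} + C.
The condition gives C = - \frac{1}{4} - \frac{\log{\left(7 \right)}}{8} + \frac{11 \sqrt{6} \operatorname{atan}{\left(\frac{\sqrt{6}}{6} \right)}}{12} - (- \frac{5}{4} - \frac{\log{\left(7 \right)}}{8} + \frac{11 \sqrt{6} \operatorname{atan}{\left(\frac{\sqrt{6}}{6} \right)}}{12}) = 1.
So G(x) = - \frac{5 x}{4} - \frac{\log{\left(x^{2} + 6 \right)}}{8} + \frac{11 \sqrt{6} \operatorname{atan}{\left(\frac{\sqrt{6} x}{6} \right)}}{12} + 1.
Check: d/dx[- \frac{5 x}{4} - \frac{\log{\left(x^{2} + 6 \right)}}{8} + \frac{11 \sqrt{6} \operatorname{atan}{\left(\frac{\sqrt{6} x}{6} \right)}}{12} + 1] = \frac{- 5 x^{2} - x - 8}{4 x^{2} + 24} = G'(x).

G(x) = - \frac{5 x}{4} - \frac{\log{\left(x^{2} + 6 \right)}}{8} + \frac{11 \sqrt{6} \operatorname{atan}{\left(\frac{\sqrt{6} x}{6} \right)}}{12} + 1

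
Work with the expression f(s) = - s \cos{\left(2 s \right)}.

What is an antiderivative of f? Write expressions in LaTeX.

An antiderivative is F(s) = - \frac{s \sin{\left(2 s \right)}}{2} - \frac{\cos{\left(2 s \right)}}{4}.

Since d/ds undoes antidifferentiation here, F'(s) = f(s) is required of F(s).
Check: d/ds[- \frac{s \sin{\left(2 s \right)}}{2} - \frac{\cos{\left(2 s \right)}}{4}] = - s \cos{\left(2 s \right)} = f(s).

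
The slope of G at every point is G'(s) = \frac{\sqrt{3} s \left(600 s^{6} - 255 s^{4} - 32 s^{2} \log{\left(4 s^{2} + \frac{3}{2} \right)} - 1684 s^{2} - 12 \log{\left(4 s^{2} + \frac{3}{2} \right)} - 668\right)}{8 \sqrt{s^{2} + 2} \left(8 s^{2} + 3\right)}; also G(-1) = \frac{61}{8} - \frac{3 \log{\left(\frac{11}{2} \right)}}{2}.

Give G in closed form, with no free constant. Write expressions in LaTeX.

G(s) = \frac{- \sqrt{3} \sqrt{s^{2} + 2} \left(- 15 \left(2 - s^{2}\right)^{2} + 4 \log{\left(4 s^{2} + \frac{3}{2} \right)}\right) + 16}{8}

G'(s) has the shape u'v + uv' for u = - 2 \sqrt{3 s^{2} + 6} and v = - \frac{5 \left(\frac{3}{2} - \frac{3 s^{2}}{4}\right)^{2}}{3} + \frac{\log{\left(4 s^{2} + \frac{3}{2} \right)}}{4} — it is the derivative of the product u*v.
A general antiderivative is - 2 \sqrt{3 s^{2} + 6} \left(- \frac{5 \left(\frac{3}{2} - \frac{3 s^{2}}{4}\right)^{2}}{3} + \frac{\log{\left(4 s^{2} + \frac{3}{2} \right)}}{4}\right) + C.
The condition gives C = \frac{61}{8} - \frac{3 \log{\left(\frac{11}{2} \right)}}{2} - (\frac{45}{8} - \frac{3 \log{\left(\frac{11}{2} \right)}}{2}) = 2.
So G(s) = \frac{- \sqrt{3} \sqrt{s^{2} + 2} \left(- 15 \left(2 - s^{2}\right)^{2} + 4 \log{\left(4 s^{2} + \frac{3}{2} \right)}\right) + 16}{8}.
Check: d/ds[\frac{- \sqrt{3} \sqrt{s^{2} + 2} \left(- 15 \left(2 - s^{2}\right)^{2} + 4 \log{\left(4 s^{2} + \frac{3}{2} \right)}\right) + 16}{8}] = \frac{600 \sqrt{3} s^{7} - 255 \sqrt{3} s^{5} - 32 \sqrt{3} s^{3} \log{\left(4 s^{2} + \frac{3}{2} \right)} - 1684 \sqrt{3} s^{3} - 12 \sqrt{3} s \log{\left(4 s^{2} + \frac{3}{2} \right)} - 668 \sqrt{3} s}{64 s^{2} \sqrt{s^{2} + 2} + 24 \sqrt{s^{2} + 2}}, which equals G'(s).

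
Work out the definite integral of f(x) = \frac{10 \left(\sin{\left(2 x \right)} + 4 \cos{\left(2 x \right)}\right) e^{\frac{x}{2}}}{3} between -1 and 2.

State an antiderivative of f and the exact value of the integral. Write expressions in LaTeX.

Antiderivative: F(x) = \frac{20 e^{\frac{x}{2}} \sin{\left(2 x \right)}}{3}; value = \frac{20 e \sin{\left(4 \right)}}{3} + \frac{20 \sin{\left(2 \right)}}{3 e^{\frac{1}{2}}}

Recognize the product-rule pattern: f = u'v + uv' with u = \frac{20 e^{\frac{x}{2}}}{3}, v = \sin{\left(2 x \right)}, so integration by parts undoes it.
F(x) = \frac{20 e^{\frac{x}{2}} \sin{\left(2 x \right)}}{3} is an antiderivative of f.
Check: d/dx[\frac{20 e^{\frac{x}{2}} \sin{\left(2 x \right)}}{3}] = \frac{10 e^{\frac{x}{2}} \sin{\left(2 x \right)}}{3} + \frac{40 e^{\frac{x}{2}} \cos{\left(2 x \right)}}{3}, which equals f(x).
F(2) = \frac{20 e \sin{\left(4 \right)}}{3}; F(-1) = - \frac{20 \sin{\left(2 \right)}}{3 e^{\frac{1}{2}}}.
Integral = F(2) - F(-1) = \frac{20 e \sin{\left(4 \right)}}{3} + \frac{20 \sin{\left(2 \right)}}{3 e^{\frac{1}{2}}}.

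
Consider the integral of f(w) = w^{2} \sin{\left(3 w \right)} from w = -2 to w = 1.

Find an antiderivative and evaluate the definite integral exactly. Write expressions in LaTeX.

For F(w) to be correct the identity F'(w) - f(w) = 0 must hold.
F(w) = \frac{- 9 w^{2} \cos{\left(3 w \right)} + 6 w \sin{\left(3 w \right)} + 2 \cos{\left(3 w \right)}}{27} is an antiderivative of f.
Check: d/dw[\frac{- 9 w^{2} \cos{\left(3 w \right)} + 6 w \sin{\left(3 w \right)} + 2 \cos{\left(3 w \right)}}{27}] = w^{2} \sin{\left(3 w \right)} = f(w).
F(1) = \frac{2 \sin{\left(3 \right)}}{9} - \frac{7 \cos{\left(3 \right)}}{27}; F(-2) = - \frac{34 \cos{\left(6 \right)}}{27} + \frac{4 \sin{\left(6 \right)}}{9}.
Integral = F(1) - F(-2) = \frac{2 \sin{\left(3 \right)}}{9} - \frac{4 \sin{\left(6 \right)}}{9} - \frac{7 \cos{\left(3 \right)}}{27} + \frac{34 \cos{\left(6 \right)}}{27}.

Antiderivative: F(w) = \frac{- 9 w^{2} \cos{\left(3 w \right)} + 6 w \sin{\left(3 w \right)} + 2 \cos{\left(3 w \right)}}{27}; value = \frac{2 \sin{\left(3 \right)}}{9} - \frac{4 \sin{\left(6 \right)}}{9} - \frac{7 \cos{\left(3 \right)}}{27} + \frac{34 \cos{\left(6 \right)}}{27}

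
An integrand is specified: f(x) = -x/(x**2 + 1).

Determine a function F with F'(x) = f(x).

f matches the chain-rule pattern g'(h)*h' with inner function h(x) = x**2 + 1; substituting u = h(x) collapses the integral.
Check: d/dx[-log(x**2 + 1)/2] = -x/(x**2 + 1) = f(x).

An antiderivative is F(x) = -log(x**2 + 1)/2.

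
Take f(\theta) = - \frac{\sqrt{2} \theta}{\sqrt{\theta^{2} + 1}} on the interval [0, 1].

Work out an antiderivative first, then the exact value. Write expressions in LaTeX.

The substitution u = \frac{\theta^{2}}{2} + \frac{1}{2} works: f is exactly (dF/du)*(du/d\theta) for that inner function.
F(\theta) = - \sqrt{2} \sqrt{\theta^{2} + 1} is an antiderivative of f.
Check: d/d\theta[- \sqrt{2} \sqrt{\theta^{2} + 1}] = - \frac{\sqrt{2} \theta}{\sqrt{\theta^{2} + 1}} = f(\theta).
F(1) = -2; F(0) = - \sqrt{2}.
Integral = F(1) - F(0) = -2 + \sqrt{2}.

Antiderivative: F(\theta) = - \sqrt{2} \sqrt{\theta^{2} + 1}; value = -2 + \sqrt{2}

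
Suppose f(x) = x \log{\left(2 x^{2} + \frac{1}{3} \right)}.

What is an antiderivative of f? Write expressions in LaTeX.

An antiderivative F(x) passes only if d/dx[F] lands on f(x) exactly.
Check: d/dx[\frac{6 x^{2} \log{\left(2 x^{2} + \frac{1}{3} \right)} - 6 x^{2} + \log{\left(6 x^{2} + 1 \right)}}{12}] = x \log{\left(2 x^{2} + \frac{1}{3} \right)} = f(x).

An antiderivative is F(x) = \frac{6 x^{2} \log{\left(2 x^{2} + \frac{1}{3} \right)} - 6 x^{2} + \log{\left(6 x^{2} + 1 \right)}}{12}.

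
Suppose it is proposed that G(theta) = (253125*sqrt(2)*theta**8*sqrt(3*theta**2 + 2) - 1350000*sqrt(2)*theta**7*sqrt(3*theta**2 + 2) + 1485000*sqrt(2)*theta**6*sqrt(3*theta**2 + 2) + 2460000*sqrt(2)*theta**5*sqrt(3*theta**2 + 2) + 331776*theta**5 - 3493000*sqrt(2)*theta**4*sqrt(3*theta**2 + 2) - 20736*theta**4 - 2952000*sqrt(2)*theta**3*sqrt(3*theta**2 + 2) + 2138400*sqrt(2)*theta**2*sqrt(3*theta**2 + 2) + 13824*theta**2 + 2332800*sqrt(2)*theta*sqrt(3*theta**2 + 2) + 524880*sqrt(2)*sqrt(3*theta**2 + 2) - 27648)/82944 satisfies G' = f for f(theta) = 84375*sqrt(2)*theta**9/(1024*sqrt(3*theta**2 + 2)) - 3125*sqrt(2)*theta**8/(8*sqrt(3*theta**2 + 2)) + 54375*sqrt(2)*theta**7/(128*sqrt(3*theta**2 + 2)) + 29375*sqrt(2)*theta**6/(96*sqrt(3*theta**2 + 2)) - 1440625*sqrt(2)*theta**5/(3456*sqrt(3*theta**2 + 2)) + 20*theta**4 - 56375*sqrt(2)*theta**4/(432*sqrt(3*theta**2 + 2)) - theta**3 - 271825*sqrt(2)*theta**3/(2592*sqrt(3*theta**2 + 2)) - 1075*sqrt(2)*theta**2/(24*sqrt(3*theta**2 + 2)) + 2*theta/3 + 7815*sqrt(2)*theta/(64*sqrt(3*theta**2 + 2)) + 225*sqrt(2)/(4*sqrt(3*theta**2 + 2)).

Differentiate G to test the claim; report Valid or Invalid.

d/dtheta[G] = (6834375*sqrt(2)*theta**9 - 32400000*sqrt(2)*theta**8 + 35235000*sqrt(2)*theta**7 + 25380000*sqrt(2)*theta**6 - 34575000*sqrt(2)*theta**5 + 1658880*theta**4*sqrt(3*theta**2 + 2) - 10824000*sqrt(2)*theta**4 - 82944*theta**3*sqrt(3*theta**2 + 2) - 8698400*sqrt(2)*theta**3 - 3715200*sqrt(2)*theta**2 + 27648*theta*sqrt(3*theta**2 + 2) + 10128240*sqrt(2)*theta + 4665600*sqrt(2))/(82944*sqrt(3*theta**2 + 2))
d/dtheta[G] - f(theta) = -theta/3 != 0.

Invalid: d/dtheta[G] - f = -theta/3, which is not 0.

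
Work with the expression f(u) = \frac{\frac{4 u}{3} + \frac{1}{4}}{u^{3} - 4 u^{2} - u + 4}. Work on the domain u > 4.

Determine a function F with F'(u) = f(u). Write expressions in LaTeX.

Factor the denominator (12 \left(u - 4\right) \left(u - 1\right) \left(u + 1\right)) and decompose: f = - \frac{13}{120 \left(u + 1\right)} - \frac{19}{72 \left(u - 1\right)} + \frac{67}{180 \left(u - 4\right)}; each piece integrates to a log, atan, or power term.
Check: d/du[\frac{134 \log{\left(u - 4 \right)} - 95 \log{\left(u - 1 \right)} - 39 \log{\left(u + 1 \right)}}{360}] = \frac{16 u + 3}{12 u^{3} - 48 u^{2} - 12 u + 48}, which equals f(u).

An antiderivative is F(u) = \frac{134 \log{\left(u - 4 \right)} - 95 \log{\left(u - 1 \right)} - 39 \log{\left(u + 1 \right)}}{360}.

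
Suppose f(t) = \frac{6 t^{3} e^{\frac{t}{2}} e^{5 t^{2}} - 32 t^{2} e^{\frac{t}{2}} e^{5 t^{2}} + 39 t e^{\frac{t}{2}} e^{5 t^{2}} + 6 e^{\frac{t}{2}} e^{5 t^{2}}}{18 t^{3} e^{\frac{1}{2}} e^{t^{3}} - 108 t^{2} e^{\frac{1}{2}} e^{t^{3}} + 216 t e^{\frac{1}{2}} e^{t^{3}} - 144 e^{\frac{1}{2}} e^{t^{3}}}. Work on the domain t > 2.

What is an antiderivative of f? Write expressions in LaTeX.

f has the shape u'v + uv' for u = - \frac{4}{9 \left(2 t - 4\right)^{2}} and v = e^{- t^{3} + 5 t^{2} + \frac{t}{2} - \frac{1}{2}} — it is the derivative of the product u*v.
Check: d/dt[- \frac{1}{9 t^{2} e^{\frac{1}{2}} e^{- \frac{t}{2}} e^{- 5 t^{2}} e^{t^{3}} - 36 t e^{\frac{1}{2}} e^{- \frac{t}{2}} e^{- 5 t^{2}} e^{t^{3}} + 36 e^{\frac{1}{2}} e^{- \frac{t}{2}} e^{- 5 t^{2}} e^{t^{3}}}] = \frac{6 t^{3} e^{\frac{t}{2}} e^{5 t^{2}} - 32 t^{2} e^{\frac{t}{2}} e^{5 t^{2}} + 39 t e^{\frac{t}{2}} e^{5 t^{2}} + 6 e^{\frac{t}{2}} e^{5 t^{2}}}{18 t^{3} e^{\frac{1}{2}} e^{t^{3}} - 108 t^{2} e^{\frac{1}{2}} e^{t^{3}} + 216 t e^{\frac{1}{2}} e^{t^{3}} - 144 e^{\frac{1}{2}} e^{t^{3}}} = f(t).

An antiderivative is F(t) = - \frac{1}{9 t^{2} e^{\frac{1}{2}} e^{- \frac{t}{2}} e^{- 5 t^{2}} e^{t^{3}} - 36 t e^{\frac{1}{2}} e^{- \frac{t}{2}} e^{- 5 t^{2}} e^{t^{3}} + 36 e^{\frac{1}{2}} e^{- \frac{t}{2}} e^{- 5 t^{2}} e^{t^{3}}}.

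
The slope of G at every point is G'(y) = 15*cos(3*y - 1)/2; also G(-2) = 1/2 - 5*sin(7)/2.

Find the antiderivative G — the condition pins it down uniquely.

G(y) = 5*sin(3*y - 1)/2 + 1/2

Check a candidate G(y) by differentiating: d/dy[G] must match the given G'(y).
A general antiderivative is 5*sin(3*y - 1)/2 + C.
The condition gives C = 1/2 - 5*sin(7)/2 - (-5*sin(7)/2) = 1/2.
So G(y) = 5*sin(3*y - 1)/2 + 1/2.
Check: d/dy[5*sin(3*y - 1)/2 + 1/2] = 15*cos(3*y - 1)/2 = G'(y).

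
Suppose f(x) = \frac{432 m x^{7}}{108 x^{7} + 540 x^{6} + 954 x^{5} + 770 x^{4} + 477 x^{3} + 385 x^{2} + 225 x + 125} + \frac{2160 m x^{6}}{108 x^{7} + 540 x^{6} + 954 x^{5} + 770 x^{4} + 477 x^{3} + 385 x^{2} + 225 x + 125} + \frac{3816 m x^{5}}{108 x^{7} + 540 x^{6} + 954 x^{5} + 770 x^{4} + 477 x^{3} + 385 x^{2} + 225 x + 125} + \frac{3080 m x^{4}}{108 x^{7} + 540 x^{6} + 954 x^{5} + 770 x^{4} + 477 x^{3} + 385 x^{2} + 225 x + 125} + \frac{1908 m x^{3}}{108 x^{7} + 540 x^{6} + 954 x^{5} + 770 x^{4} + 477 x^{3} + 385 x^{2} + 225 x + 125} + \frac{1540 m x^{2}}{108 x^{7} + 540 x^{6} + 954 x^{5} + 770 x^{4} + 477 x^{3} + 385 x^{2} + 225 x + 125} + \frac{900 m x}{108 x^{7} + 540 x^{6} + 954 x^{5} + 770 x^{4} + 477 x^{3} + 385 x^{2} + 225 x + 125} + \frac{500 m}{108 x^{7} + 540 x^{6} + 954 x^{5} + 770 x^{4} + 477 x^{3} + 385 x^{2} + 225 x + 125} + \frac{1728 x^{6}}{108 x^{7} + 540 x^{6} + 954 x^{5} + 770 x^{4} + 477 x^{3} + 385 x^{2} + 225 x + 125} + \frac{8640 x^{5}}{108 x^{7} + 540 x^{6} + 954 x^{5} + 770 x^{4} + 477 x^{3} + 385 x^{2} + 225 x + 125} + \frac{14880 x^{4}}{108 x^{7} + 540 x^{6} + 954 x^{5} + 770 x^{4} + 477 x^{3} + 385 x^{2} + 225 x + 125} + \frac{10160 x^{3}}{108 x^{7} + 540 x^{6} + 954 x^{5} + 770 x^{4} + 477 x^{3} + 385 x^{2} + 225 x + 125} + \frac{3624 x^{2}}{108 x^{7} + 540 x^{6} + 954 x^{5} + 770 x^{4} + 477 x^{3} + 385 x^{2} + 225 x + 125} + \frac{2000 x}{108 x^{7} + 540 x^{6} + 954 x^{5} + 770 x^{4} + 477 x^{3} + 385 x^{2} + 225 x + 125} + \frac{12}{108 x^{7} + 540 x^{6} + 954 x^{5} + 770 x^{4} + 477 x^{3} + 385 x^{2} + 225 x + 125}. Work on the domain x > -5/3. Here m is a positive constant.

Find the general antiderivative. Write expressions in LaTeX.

The integrand splits into summands that can be handled one at a time.
Check: d/dx[4 m x + 4 \log{\left(2 x^{4} + x^{2} + \frac{1}{2} \right)} - \frac{2}{9 x^{2} + 30 x + 25}] = \frac{432 m x^{7} + 2160 m x^{6} + 3816 m x^{5} + 3080 m x^{4} + 1908 m x^{3} + 1540 m x^{2} + 900 m x + 500 m + 1728 x^{6} + 8640 x^{5} + 14880 x^{4} + 10160 x^{3} + 3624 x^{2} + 2000 x + 12}{108 x^{7} + 540 x^{6} + 954 x^{5} + 770 x^{4} + 477 x^{3} + 385 x^{2} + 225 x + 125}, which equals f(x).

F(x) = 4 m x + 4 \log{\left(2 x^{4} + x^{2} + \frac{1}{2} \right)} - \frac{2}{9 x^{2} + 30 x + 25} + C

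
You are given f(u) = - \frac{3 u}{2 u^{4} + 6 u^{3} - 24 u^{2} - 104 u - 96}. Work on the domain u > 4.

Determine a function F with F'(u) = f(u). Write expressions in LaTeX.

The denominator factors as 2 \left(u - 4\right) \left(u + 2\right)^{2} \left(u + 3\right); partial fractions split f into directly integrable pieces: - \frac{9}{14 \left(u + 3\right)} + \frac{2}{3 \left(u + 2\right)} - \frac{1}{2 \left(u + 2\right)^{2}} - \frac{1}{42 \left(u - 4\right)}.
Check: d/du[\frac{- u \log{\left(u - 4 \right)} + 28 u \log{\left(u + 2 \right)} - 27 u \log{\left(u + 3 \right)} - 2 \log{\left(u - 4 \right)} + 56 \log{\left(u + 2 \right)} - 54 \log{\left(u + 3 \right)} + 21}{42 \left(u + 2\right)}] = - \frac{3 u}{2 u^{4} + 6 u^{3} - 24 u^{2} - 104 u - 96} = f(u).

An antiderivative is F(u) = \frac{- u \log{\left(u - 4 \right)} + 28 u \log{\left(u + 2 \right)} - 27 u \log{\left(u + 3 \right)} - 2 \log{\left(u - 4 \right)} + 56 \log{\left(u + 2 \right)} - 54 \log{\left(u + 3 \right)} + 21}{42 \left(u + 2\right)}.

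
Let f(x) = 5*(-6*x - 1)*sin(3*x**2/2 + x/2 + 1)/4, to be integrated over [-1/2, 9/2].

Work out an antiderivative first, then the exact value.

Antiderivative: F(x) = 5*cos(3*x**2/2 + x/2 + 1)/2; value = 5*cos(269/8)/2 - 5*cos(9/8)/2

The substitution u = 3*x**2/2 + x/2 + 1 works: f is exactly (dF/du)*(du/dx) for that inner function.
F(x) = 5*cos(3*x**2/2 + x/2 + 1)/2 is an antiderivative of f.
Check: d/dx[5*cos(3*x**2/2 + x/2 + 1)/2] = -15*x*sin(3*x**2/2 + x/2 + 1)/2 - 5*sin(3*x**2/2 + x/2 + 1)/4, which equals f(x).
F(9/2) = 5*cos(269/8)/2; F(-1/2) = 5*cos(9/8)/2.
Integral = F(9/2) - F(-1/2) = 5*cos(269/8)/2 - 5*cos(9/8)/2.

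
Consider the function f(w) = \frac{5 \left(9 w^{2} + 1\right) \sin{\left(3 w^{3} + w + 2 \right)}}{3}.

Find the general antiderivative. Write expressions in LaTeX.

F(w) = - \frac{5 \cos{\left(3 w^{3} + w + 2 \right)}}{3} + C

f matches the chain-rule pattern g'(h)*h' with inner function h(w) = 3 w^{3} + w + 2; substituting u = h(w) collapses the integral.
Check: d/dw[- \frac{5 \cos{\left(3 w^{3} + w + 2 \right)}}{3}] = 15 w^{2} \sin{\left(3 w^{3} + w + 2 \right)} + \frac{5 \sin{\left(3 w^{3} + w + 2 \right)}}{3}, which equals f(w).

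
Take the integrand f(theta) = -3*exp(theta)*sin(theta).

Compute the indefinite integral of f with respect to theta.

F(theta) = -3*exp(theta)*sin(theta)/2 + 3*exp(theta)*cos(theta)/2 + C

Whatever form F(theta) takes, F'(theta) = f(theta) is non-negotiable.
Check: d/dtheta[-3*exp(theta)*sin(theta)/2 + 3*exp(theta)*cos(theta)/2] = -3*exp(theta)*sin(theta) = f(theta).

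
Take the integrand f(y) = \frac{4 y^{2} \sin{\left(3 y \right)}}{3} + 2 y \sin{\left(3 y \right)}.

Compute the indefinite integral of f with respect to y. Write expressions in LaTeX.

F(y) = - \frac{4 y^{2} \cos{\left(3 y \right)}}{9} + \frac{8 y \sin{\left(3 y \right)}}{27} - \frac{2 y \cos{\left(3 y \right)}}{3} + \frac{2 \sin{\left(3 y \right)}}{9} + \frac{8 \cos{\left(3 y \right)}}{81} + C

The integrand splits into summands that can be handled one at a time.
Check: d/dy[- \frac{4 y^{2} \cos{\left(3 y \right)}}{9} + \frac{8 y \sin{\left(3 y \right)}}{27} - \frac{2 y \cos{\left(3 y \right)}}{3} + \frac{2 \sin{\left(3 y \right)}}{9} + \frac{8 \cos{\left(3 y \right)}}{81}] = \frac{4 y^{2} \sin{\left(3 y \right)}}{3} + 2 y \sin{\left(3 y \right)} = f(y).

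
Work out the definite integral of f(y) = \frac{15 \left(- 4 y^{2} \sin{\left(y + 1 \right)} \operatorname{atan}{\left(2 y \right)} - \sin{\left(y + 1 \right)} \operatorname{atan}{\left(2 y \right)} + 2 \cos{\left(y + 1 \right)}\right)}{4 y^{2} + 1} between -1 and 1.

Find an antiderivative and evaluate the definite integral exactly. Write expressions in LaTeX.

f has the shape u'v + uv' for u = 15 \operatorname{atan}{\left(2 y \right)} and v = \cos{\left(y + 1 \right)} — it is the derivative of the product u*v.
F(y) = 15 \cos{\left(y + 1 \right)} \operatorname{atan}{\left(2 y \right)} is an antiderivative of f.
Check: d/dy[15 \cos{\left(y + 1 \right)} \operatorname{atan}{\left(2 y \right)}] = \frac{- 60 y^{2} \sin{\left(y + 1 \right)} \operatorname{atan}{\left(2 y \right)} - 15 \sin{\left(y + 1 \right)} \operatorname{atan}{\left(2 y \right)} + 30 \cos{\left(y + 1 \right)}}{4 y^{2} + 1}, which equals f(y).
F(1) = 15 \cos{\left(2 \right)} \operatorname{atan}{\left(2 \right)}; F(-1) = - 15 \operatorname{atan}{\left(2 \right)}.
Integral = F(1) - F(-1) = 15 \cos{\left(2 \right)} \operatorname{atan}{\left(2 \right)} + 15 \operatorname{atan}{\left(2 \right)}.

Antiderivative: F(y) = 15 \cos{\left(y + 1 \right)} \operatorname{atan}{\left(2 y \right)}; value = 15 \cos{\left(2 \right)} \operatorname{atan}{\left(2 \right)} + 15 \operatorname{atan}{\left(2 \right)}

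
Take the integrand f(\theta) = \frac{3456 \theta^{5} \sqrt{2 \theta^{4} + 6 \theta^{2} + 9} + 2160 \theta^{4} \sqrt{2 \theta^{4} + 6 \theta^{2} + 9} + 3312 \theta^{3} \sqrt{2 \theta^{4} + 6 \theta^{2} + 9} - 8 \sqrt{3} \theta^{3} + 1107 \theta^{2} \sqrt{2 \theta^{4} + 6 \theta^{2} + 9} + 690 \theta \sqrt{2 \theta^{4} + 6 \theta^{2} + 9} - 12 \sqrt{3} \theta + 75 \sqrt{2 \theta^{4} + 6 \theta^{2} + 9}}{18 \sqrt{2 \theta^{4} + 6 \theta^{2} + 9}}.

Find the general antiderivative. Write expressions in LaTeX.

Whatever form F(\theta) takes, F'(\theta) = f(\theta) is non-negotiable.
Check: d/d\theta[\frac{\sqrt{3} \left(1728 \sqrt{3} \theta^{6} + 1296 \sqrt{3} \theta^{5} + 2484 \sqrt{3} \theta^{4} + 1107 \sqrt{3} \theta^{3} + 1035 \sqrt{3} \theta^{2} + 225 \sqrt{3} \theta - 18 \sqrt{2 \theta^{4} + 6 \theta^{2} + 9} + 125 \sqrt{3}\right)}{162}] = \frac{3456 \theta^{5} \sqrt{2 \theta^{4} + 6 \theta^{2} + 9} + 2160 \theta^{4} \sqrt{2 \theta^{4} + 6 \theta^{2} + 9} + 3312 \theta^{3} \sqrt{2 \theta^{4} + 6 \theta^{2} + 9} - 8 \sqrt{3} \theta^{3} + 1107 \theta^{2} \sqrt{2 \theta^{4} + 6 \theta^{2} + 9} + 690 \theta \sqrt{2 \theta^{4} + 6 \theta^{2} + 9} - 12 \sqrt{3} \theta + 75 \sqrt{2 \theta^{4} + 6 \theta^{2} + 9}}{18 \sqrt{2 \theta^{4} + 6 \theta^{2} + 9}} = f(\theta).

F(\theta) = \frac{\sqrt{3} \left(1728 \sqrt{3} \theta^{6} + 1296 \sqrt{3} \theta^{5} + 2484 \sqrt{3} \theta^{4} + 1107 \sqrt{3} \theta^{3} + 1035 \sqrt{3} \theta^{2} + 225 \sqrt{3} \theta - 18 \sqrt{2 \theta^{4} + 6 \theta^{2} + 9} + 125 \sqrt{3}\right)}{162} + C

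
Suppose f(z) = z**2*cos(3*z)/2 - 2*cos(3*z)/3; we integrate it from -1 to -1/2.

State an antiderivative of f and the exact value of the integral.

The integrand splits into summands that can be handled one at a time.
F(z) = z**2*sin(3*z)/6 + z*cos(3*z)/9 - 7*sin(3*z)/27 is an antiderivative of f.
Check: d/dz[z**2*sin(3*z)/6 + z*cos(3*z)/9 - 7*sin(3*z)/27] = z**2*cos(3*z)/2 - 2*cos(3*z)/3 = f(z).
F(-1/2) = -cos(3/2)/18 + 47*sin(3/2)/216; F(-1) = 5*sin(3)/54 - cos(3)/9.
Integral = F(-1/2) - F(-1) = cos(3)/9 - 5*sin(3)/54 - cos(3/2)/18 + 47*sin(3/2)/216.

Antiderivative: F(z) = z**2*sin(3*z)/6 + z*cos(3*z)/9 - 7*sin(3*z)/27; value = cos(3)/9 - 5*sin(3)/54 - cos(3/2)/18 + 47*sin(3/2)/216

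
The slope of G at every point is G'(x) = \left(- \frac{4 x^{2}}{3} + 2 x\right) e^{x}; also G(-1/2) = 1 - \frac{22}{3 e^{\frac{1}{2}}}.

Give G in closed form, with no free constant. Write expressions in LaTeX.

G(x) = - \frac{4 x^{2} e^{x}}{3} + \frac{14 x e^{x}}{3} - \frac{14 e^{x}}{3} + 1

G'(x) has the shape u'v + uv' for u = - \frac{4 x^{2}}{3} + \frac{14 x}{3} - \frac{14}{3} and v = e^{x} — it is the derivative of the product u*v.
A general antiderivative is \frac{\left(- 4 x^{2} + 14 x - 14\right) e^{x}}{3} + C.
The condition gives C = 1 - \frac{22}{3 e^{\frac{1}{2}}} - (- \frac{22}{3 e^{\frac{1}{2}}}) = 1.
So G(x) = - \frac{4 x^{2} e^{x}}{3} + \frac{14 x e^{x}}{3} - \frac{14 e^{x}}{3} + 1.
Check: d/dx[- \frac{4 x^{2} e^{x}}{3} + \frac{14 x e^{x}}{3} - \frac{14 e^{x}}{3} + 1] = - \frac{4 x^{2} e^{x}}{3} + 2 x e^{x}, which equals G'(x).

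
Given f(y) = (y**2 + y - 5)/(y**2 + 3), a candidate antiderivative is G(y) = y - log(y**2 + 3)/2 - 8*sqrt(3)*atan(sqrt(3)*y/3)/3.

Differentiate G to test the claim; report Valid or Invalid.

Invalid: d/dy[G] - f = -2*y/(y**2 + 3), which is not 0.

d/dy[G] = (y**2 - y - 5)/(y**2 + 3)
d/dy[G] - f(y) = -2*y/(y**2 + 3) != 0.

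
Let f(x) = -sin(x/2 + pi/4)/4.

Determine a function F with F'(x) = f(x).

For F(x) to be correct the identity F'(x) - f(x) = 0 must hold.
Check: d/dx[cos(x/2 + pi/4)/2] = -sin(x/2 + pi/4)/4 = f(x).

An antiderivative is F(x) = cos(x/2 + pi/4)/2.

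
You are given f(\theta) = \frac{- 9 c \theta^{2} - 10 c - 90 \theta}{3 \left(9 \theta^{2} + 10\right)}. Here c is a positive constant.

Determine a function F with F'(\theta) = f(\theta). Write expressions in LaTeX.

An antiderivative is F(\theta) = \frac{- c \theta - 5 \log{\left(\frac{3 \theta^{2}}{2} + \frac{5}{3} \right)}}{3}.

Since d/d\theta undoes antidifferentiation here, F'(\theta) = f(\theta) is required of F(\theta).
Check: d/d\theta[\frac{- c \theta - 5 \log{\left(\frac{3 \theta^{2}}{2} + \frac{5}{3} \right)}}{3}] = \frac{- 9 c \theta^{2} - 10 c - 90 \theta}{27 \theta^{2} + 30}, which equals f(\theta).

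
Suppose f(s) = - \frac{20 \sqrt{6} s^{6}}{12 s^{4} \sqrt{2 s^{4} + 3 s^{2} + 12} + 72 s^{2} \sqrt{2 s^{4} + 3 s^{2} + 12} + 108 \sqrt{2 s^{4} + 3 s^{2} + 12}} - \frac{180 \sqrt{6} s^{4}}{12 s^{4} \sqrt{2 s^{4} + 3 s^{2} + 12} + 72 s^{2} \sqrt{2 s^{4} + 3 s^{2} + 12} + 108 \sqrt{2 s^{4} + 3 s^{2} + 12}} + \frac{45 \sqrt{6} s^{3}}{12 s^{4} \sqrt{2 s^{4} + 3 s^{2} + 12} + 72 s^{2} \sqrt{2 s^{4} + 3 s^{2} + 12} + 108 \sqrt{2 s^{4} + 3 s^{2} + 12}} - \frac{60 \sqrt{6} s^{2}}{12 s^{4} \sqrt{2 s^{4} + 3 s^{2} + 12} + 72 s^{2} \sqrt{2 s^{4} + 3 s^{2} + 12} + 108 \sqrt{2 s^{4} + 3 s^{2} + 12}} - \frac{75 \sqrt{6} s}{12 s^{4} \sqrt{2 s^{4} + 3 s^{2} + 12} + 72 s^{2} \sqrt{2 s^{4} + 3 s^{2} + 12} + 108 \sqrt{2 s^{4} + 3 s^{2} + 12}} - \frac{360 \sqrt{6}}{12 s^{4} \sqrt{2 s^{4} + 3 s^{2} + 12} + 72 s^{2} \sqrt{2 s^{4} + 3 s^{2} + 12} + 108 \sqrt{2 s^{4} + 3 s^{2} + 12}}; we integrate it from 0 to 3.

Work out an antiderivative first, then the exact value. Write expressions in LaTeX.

Antiderivative: F(s) = - \frac{5 \sqrt{6} \left(2 s - 1\right) \sqrt{2 s^{4} + 3 s^{2} + 12}}{12 \left(s^{2} + 3\right)}; value = - \frac{25 \sqrt{134}}{48} - \frac{5 \sqrt{2}}{6}

The integrand splits into summands that can be handled one at a time.
F(s) = - \frac{5 \sqrt{6} \left(2 s - 1\right) \sqrt{2 s^{4} + 3 s^{2} + 12}}{12 \left(s^{2} + 3\right)} is an antiderivative of f.
Check: d/ds[- \frac{5 \sqrt{6} \left(2 s - 1\right) \sqrt{2 s^{4} + 3 s^{2} + 12}}{12 \left(s^{2} + 3\right)}] = \frac{- 20 \sqrt{6} s^{6} - 180 \sqrt{6} s^{4} + 45 \sqrt{6} s^{3} - 60 \sqrt{6} s^{2} - 75 \sqrt{6} s - 360 \sqrt{6}}{12 s^{4} \sqrt{2 s^{4} + 3 s^{2} + 12} + 72 s^{2} \sqrt{2 s^{4} + 3 s^{2} + 12} + 108 \sqrt{2 s^{4} + 3 s^{2} + 12}}, which equals f(s).
F(3) = - \frac{25 \sqrt{134}}{48}; F(0) = \frac{5 \sqrt{2}}{6}.
Integral = F(3) - F(0) = - \frac{25 \sqrt{134}}{48} - \frac{5 \sqrt{2}}{6}.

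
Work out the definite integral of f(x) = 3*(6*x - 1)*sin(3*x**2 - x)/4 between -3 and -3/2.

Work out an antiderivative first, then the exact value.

Antiderivative: F(x) = -3*cos(3*x**2 - x)/4; value = 3*cos(30)/4 - 3*cos(33/4)/4

f matches the chain-rule pattern g'(h)*h' with inner function h(x) = 3*x**2 - x; substituting u = h(x) collapses the integral.
F(x) = -3*cos(3*x**2 - x)/4 is an antiderivative of f.
Check: d/dx[-3*cos(3*x**2 - x)/4] = 9*x*sin(3*x**2 - x)/2 - 3*sin(3*x**2 - x)/4, which equals f(x).
F(-3/2) = -3*cos(33/4)/4; F(-3) = -3*cos(30)/4.
Integral = F(-3/2) - F(-3) = 3*cos(30)/4 - 3*cos(33/4)/4.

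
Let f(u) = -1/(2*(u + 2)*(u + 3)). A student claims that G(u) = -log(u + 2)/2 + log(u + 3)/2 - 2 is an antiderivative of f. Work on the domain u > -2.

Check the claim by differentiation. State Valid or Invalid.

Valid. The derivative of G reproduces f.

d/du[G] = -1/(2*u**2 + 10*u + 12)
This equals f(u) exactly, so the claim holds.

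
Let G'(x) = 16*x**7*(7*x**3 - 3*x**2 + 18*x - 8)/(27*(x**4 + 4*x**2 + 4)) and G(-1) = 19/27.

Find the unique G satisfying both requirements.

Check a candidate G(x) by differentiating: d/dx[G] must match the given G'(x).
A general antiderivative is 16*x**8*(3*x/2 - 3/4)/(81*(x**2/2 + 1)) + C.
The condition gives C = 19/27 - (-8/27) = 1.
So G(x) = 24*x**9/(81*x**2/2 + 81) - 12*x**8/(81*x**2/2 + 81) + 1.
Check: d/dx[24*x**9/(81*x**2/2 + 81) - 12*x**8/(81*x**2/2 + 81) + 1] = (112*x**10 - 48*x**9 + 288*x**8 - 128*x**7)/(27*x**4 + 108*x**2 + 108), which equals G'(x).

G(x) = 24*x**9/(81*x**2/2 + 81) - 12*x**8/(81*x**2/2 + 81) + 1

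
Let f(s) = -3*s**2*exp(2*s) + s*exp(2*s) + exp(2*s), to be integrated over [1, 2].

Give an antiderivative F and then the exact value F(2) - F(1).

Antiderivative: F(s) = -3*s**2*exp(2*s)/2 + 2*s*exp(2*s) - exp(2*s)/2; value = -5*exp(4)/2

Recognize the product-rule pattern: f = u'v + uv' with u = -3*s**2/2 + 2*s - 1/2, v = exp(2*s), so integration by parts undoes it.
F(s) = -3*s**2*exp(2*s)/2 + 2*s*exp(2*s) - exp(2*s)/2 is an antiderivative of f.
Check: d/ds[-3*s**2*exp(2*s)/2 + 2*s*exp(2*s) - exp(2*s)/2] = -3*s**2*exp(2*s) + s*exp(2*s) + exp(2*s) = f(s).
F(2) = -5*exp(4)/2; F(1) = 0.
Integral = F(2) - F(1) = -5*exp(4)/2.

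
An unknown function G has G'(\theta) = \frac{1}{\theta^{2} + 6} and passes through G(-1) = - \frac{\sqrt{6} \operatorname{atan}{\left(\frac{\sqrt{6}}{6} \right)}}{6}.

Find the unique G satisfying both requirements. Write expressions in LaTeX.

Differentiate the proposed G(\theta) back; it has to land on the given G'(\theta).
A general antiderivative is \frac{\sqrt{6} \operatorname{atan}{\left(\frac{\sqrt{6} \theta}{6} \right)}}{6} + C.
The condition gives C = - \frac{\sqrt{6} \operatorname{atan}{\left(\frac{\sqrt{6}}{6} \right)}}{6} - (- \frac{\sqrt{6} \operatorname{atan}{\left(\frac{\sqrt{6}}{6} \right)}}{6}) = 0.
So G(\theta) = \frac{\sqrt{6} \operatorname{atan}{\left(\frac{\sqrt{6} \theta}{6} \right)}}{6}.
Check: d/d\theta[\frac{\sqrt{6} \operatorname{atan}{\left(\frac{\sqrt{6} \theta}{6} \right)}}{6}] = \frac{1}{\theta^{2} + 6} = G'(\theta).

G(\theta) = \frac{\sqrt{6} \operatorname{atan}{\left(\frac{\sqrt{6} \theta}{6} \right)}}{6}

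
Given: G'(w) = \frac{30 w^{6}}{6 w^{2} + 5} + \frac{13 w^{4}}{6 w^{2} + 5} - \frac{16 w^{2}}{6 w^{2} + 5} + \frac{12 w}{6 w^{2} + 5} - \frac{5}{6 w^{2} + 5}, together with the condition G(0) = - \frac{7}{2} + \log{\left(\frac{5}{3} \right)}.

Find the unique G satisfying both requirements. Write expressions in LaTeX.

The integrand splits into summands that can be handled one at a time.
A general antiderivative is w^{5} - \frac{2 w^{3}}{3} - w + \log{\left(2 w^{2} + \frac{5}{3} \right)} - 4 + C.
The condition gives C = - \frac{7}{2} + \log{\left(\frac{5}{3} \right)} - (-4 + \log{\left(\frac{5}{3} \right)}) = \frac{1}{2}.
So G(w) = w^{5} - \frac{2 w^{3}}{3} - w + \log{\left(2 w^{2} + \frac{5}{3} \right)} - \frac{7}{2}.
Check: d/dw[w^{5} - \frac{2 w^{3}}{3} - w + \log{\left(2 w^{2} + \frac{5}{3} \right)} - \frac{7}{2}] = \frac{30 w^{6} + 13 w^{4} - 16 w^{2} + 12 w - 5}{6 w^{2} + 5}, which equals G'(w).

G(w) = w^{5} - \frac{2 w^{3}}{3} - w + \log{\left(2 w^{2} + \frac{5}{3} \right)} - \frac{7}{2}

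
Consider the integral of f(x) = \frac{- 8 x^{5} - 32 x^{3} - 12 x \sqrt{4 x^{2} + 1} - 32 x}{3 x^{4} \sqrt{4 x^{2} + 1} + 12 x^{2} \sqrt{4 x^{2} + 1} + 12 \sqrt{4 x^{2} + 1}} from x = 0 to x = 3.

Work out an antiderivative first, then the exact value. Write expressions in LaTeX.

Antiderivative: F(x) = \frac{- 2 x^{2} \sqrt{4 x^{2} + 1} - 4 \sqrt{4 x^{2} + 1} + 6}{3 x^{2} + 6}; value = - \frac{2 \sqrt{37}}{3} - \frac{5}{33}

A first test for any F(x): its x-derivative must equal f(x) identically.
F(x) = \frac{- 2 x^{2} \sqrt{4 x^{2} + 1} - 4 \sqrt{4 x^{2} + 1} + 6}{3 x^{2} + 6} is an antiderivative of f.
Check: d/dx[\frac{- 2 x^{2} \sqrt{4 x^{2} + 1} - 4 \sqrt{4 x^{2} + 1} + 6}{3 x^{2} + 6}] = \frac{- 8 x^{5} - 32 x^{3} - 12 x \sqrt{4 x^{2} + 1} - 32 x}{3 x^{4} \sqrt{4 x^{2} + 1} + 12 x^{2} \sqrt{4 x^{2} + 1} + 12 \sqrt{4 x^{2} + 1}} = f(x).
F(3) = \frac{2}{11} - \frac{2 \sqrt{37}}{3}; F(0) = \frac{1}{3}.
Integral = F(3) - F(0) = - \frac{2 \sqrt{37}}{3} - \frac{5}{33}.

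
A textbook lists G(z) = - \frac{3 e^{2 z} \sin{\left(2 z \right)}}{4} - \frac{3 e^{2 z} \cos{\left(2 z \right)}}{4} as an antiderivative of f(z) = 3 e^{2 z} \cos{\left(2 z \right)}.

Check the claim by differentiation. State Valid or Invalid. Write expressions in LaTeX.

d/dz[G] = - 3 e^{2 z} \cos{\left(2 z \right)}
d/dz[G] - f(z) = - 6 e^{2 z} \cos{\left(2 z \right)} != 0.

Invalid: d/dz[G] - f = - 6 e^{2 z} \cos{\left(2 z \right)}, which is not 0.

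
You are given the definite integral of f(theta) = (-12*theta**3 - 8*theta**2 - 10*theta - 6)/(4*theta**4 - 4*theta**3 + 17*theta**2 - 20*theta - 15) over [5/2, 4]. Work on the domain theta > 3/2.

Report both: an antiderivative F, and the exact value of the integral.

Antiderivative: F(theta) = -159*log(theta - 3/2)/116 + log(theta + 1/2)/28 - 169*log(theta**2 + 5)/203 - 594*sqrt(5)*atan(sqrt(5)*theta/5)/1015; value = -169*log(21)/203 - 594*sqrt(5)*atan(4*sqrt(5)/5)/1015 - 159*log(5/2)/116 - log(3)/28 + log(9/2)/28 + 594*sqrt(5)*atan(sqrt(5)/2)/1015 + 169*log(45/4)/203

The denominator factors as (2*theta - 3)*(2*theta + 1)*(theta**2 + 5); partial fractions split f into directly integrable pieces: -2*(169*theta + 297)/(203*(theta**2 + 5)) + 1/(14*(2*theta + 1)) - 159/(58*(2*theta - 3)).
F(theta) = -159*log(theta - 3/2)/116 + log(theta + 1/2)/28 - 169*log(theta**2 + 5)/203 - 594*sqrt(5)*atan(sqrt(5)*theta/5)/1015 is an antiderivative of f.
Check: d/dtheta[-159*log(theta - 3/2)/116 + log(theta + 1/2)/28 - 169*log(theta**2 + 5)/203 - 594*sqrt(5)*atan(sqrt(5)*theta/5)/1015] = (-12*theta**3 - 8*theta**2 - 10*theta - 6)/(4*theta**4 - 4*theta**3 + 17*theta**2 - 20*theta - 15) = f(theta).
F(4) = -169*log(21)/203 - 594*sqrt(5)*atan(4*sqrt(5)/5)/1015 - 159*log(5/2)/116 + log(9/2)/28; F(5/2) = -169*log(45/4)/203 - 594*sqrt(5)*atan(sqrt(5)/2)/1015 + log(3)/28.
Integral = F(4) - F(5/2) = -169*log(21)/203 - 594*sqrt(5)*atan(4*sqrt(5)/5)/1015 - 159*log(5/2)/116 - log(3)/28 + log(9/2)/28 + 594*sqrt(5)*atan(sqrt(5)/2)/1015 + 169*log(45/4)/203.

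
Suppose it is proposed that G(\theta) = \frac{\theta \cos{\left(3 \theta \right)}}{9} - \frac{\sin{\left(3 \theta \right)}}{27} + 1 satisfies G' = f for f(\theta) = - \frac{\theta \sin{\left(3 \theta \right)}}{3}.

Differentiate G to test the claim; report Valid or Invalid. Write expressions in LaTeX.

d/d\theta[G] = - \frac{\theta \sin{\left(3 \theta \right)}}{3}
This equals f(\theta) exactly, so the claim holds.

Valid: G'(\theta) = f(\theta).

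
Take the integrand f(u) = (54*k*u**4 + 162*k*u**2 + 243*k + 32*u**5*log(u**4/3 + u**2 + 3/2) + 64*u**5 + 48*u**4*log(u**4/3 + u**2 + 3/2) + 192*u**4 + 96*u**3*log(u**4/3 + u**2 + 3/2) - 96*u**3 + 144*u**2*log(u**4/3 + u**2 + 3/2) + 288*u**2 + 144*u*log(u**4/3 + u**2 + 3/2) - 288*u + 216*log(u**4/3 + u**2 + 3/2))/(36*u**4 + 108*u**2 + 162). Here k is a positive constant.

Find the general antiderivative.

F(u) = (27*k*u + 8*u**2*log(u**4/3 + u**2 + 3/2) + 24*u*log(u**4/3 + u**2 + 3/2) - 24*log(u**4/3 + u**2 + 3/2))/18 + C

A first test for any F(u): its u-derivative must equal f(u) identically.
Check: d/du[(27*k*u + 8*u**2*log(u**4/3 + u**2 + 3/2) + 24*u*log(u**4/3 + u**2 + 3/2) - 24*log(u**4/3 + u**2 + 3/2))/18] = (54*k*u**4 + 162*k*u**2 + 243*k + 32*u**5*log(u**4/3 + u**2 + 3/2) + 64*u**5 + 48*u**4*log(u**4/3 + u**2 + 3/2) + 192*u**4 + 96*u**3*log(u**4/3 + u**2 + 3/2) - 96*u**3 + 144*u**2*log(u**4/3 + u**2 + 3/2) + 288*u**2 + 144*u*log(u**4/3 + u**2 + 3/2) - 288*u + 216*log(u**4/3 + u**2 + 3/2))/(36*u**4 + 108*u**2 + 162) = f(u).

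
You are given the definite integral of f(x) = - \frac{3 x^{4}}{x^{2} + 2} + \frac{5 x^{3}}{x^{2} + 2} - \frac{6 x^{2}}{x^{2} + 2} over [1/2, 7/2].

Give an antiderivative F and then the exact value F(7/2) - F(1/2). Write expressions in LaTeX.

Integrate term by term and add the pieces.
F(x) = \frac{- 6 x^{3} + 15 x^{2} - 30 \log{\left(2 x^{2} + 4 \right)} + 8}{6} is an antiderivative of f.
Check: d/dx[\frac{- 6 x^{3} + 15 x^{2} - 30 \log{\left(2 x^{2} + 4 \right)} + 8}{6}] = \frac{- 3 x^{4} + 5 x^{3} - 6 x^{2}}{x^{2} + 2}, which equals f(x).
F(7/2) = - 5 \log{\left(\frac{57}{2} \right)} - \frac{131}{12}; F(1/2) = \frac{11}{6} - 5 \log{\left(\frac{9}{2} \right)}.
Integral = F(7/2) - F(1/2) = - 5 \log{\left(\frac{57}{2} \right)} - \frac{51}{4} + 5 \log{\left(\frac{9}{2} \right)}.

Antiderivative: F(x) = \frac{- 6 x^{3} + 15 x^{2} - 30 \log{\left(2 x^{2} + 4 \right)} + 8}{6}; value = - 5 \log{\left(\frac{57}{2} \right)} - \frac{51}{4} + 5 \log{\left(\frac{9}{2} \right)}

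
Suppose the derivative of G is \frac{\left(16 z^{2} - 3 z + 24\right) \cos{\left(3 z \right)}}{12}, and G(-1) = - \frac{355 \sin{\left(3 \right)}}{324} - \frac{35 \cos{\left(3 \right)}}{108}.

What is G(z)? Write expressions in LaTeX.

For G(z) to be correct, d/dz[G] must agree with the stated G'(z) identically.
A general antiderivative is \frac{4 z^{2} \sin{\left(3 z \right)}}{9} - \frac{z \sin{\left(3 z \right)}}{12} + \frac{8 z \cos{\left(3 z \right)}}{27} + \frac{46 \sin{\left(3 z \right)}}{81} - \frac{\cos{\left(3 z \right)}}{36} + C.
The condition gives C = - \frac{355 \sin{\left(3 \right)}}{324} - \frac{35 \cos{\left(3 \right)}}{108} - (- \frac{355 \sin{\left(3 \right)}}{324} - \frac{35 \cos{\left(3 \right)}}{108}) = 0.
So G(z) = \frac{4 z^{2} \sin{\left(3 z \right)}}{9} - \frac{z \sin{\left(3 z \right)}}{12} + \frac{8 z \cos{\left(3 z \right)}}{27} + \frac{46 \sin{\left(3 z \right)}}{81} - \frac{\cos{\left(3 z \right)}}{36}.
Check: d/dz[\frac{4 z^{2} \sin{\left(3 z \right)}}{9} - \frac{z \sin{\left(3 z \right)}}{12} + \frac{8 z \cos{\left(3 z \right)}}{27} + \frac{46 \sin{\left(3 z \right)}}{81} - \frac{\cos{\left(3 z \right)}}{36}] = \frac{4 z^{2} \cos{\left(3 z \right)}}{3} - \frac{z \cos{\left(3 z \right)}}{4} + 2 \cos{\left(3 z \right)}, which equals G'(z).

G(z) = \frac{4 z^{2} \sin{\left(3 z \right)}}{9} - \frac{z \sin{\left(3 z \right)}}{12} + \frac{8 z \cos{\left(3 z \right)}}{27} + \frac{46 \sin{\left(3 z \right)}}{81} - \frac{\cos{\left(3 z \right)}}{36}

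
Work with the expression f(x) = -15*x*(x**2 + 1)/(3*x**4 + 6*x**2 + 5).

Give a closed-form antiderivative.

The substitution u = x**4 + 2*x**2 + 5/3 works: f is exactly (dF/du)*(du/dx) for that inner function.
Check: d/dx[-5*log(x**4 + 2*x**2 + 5/3)/4] = (-15*x**3 - 15*x)/(3*x**4 + 6*x**2 + 5), which equals f(x).

An antiderivative is F(x) = -5*log(x**4 + 2*x**2 + 5/3)/4.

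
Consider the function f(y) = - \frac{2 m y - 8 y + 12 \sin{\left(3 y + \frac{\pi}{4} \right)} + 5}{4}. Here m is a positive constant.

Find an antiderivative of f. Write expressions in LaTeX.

Whatever form F(y) takes, F'(y) = f(y) is non-negotiable.
Check: d/dy[- \frac{m y^{2}}{4} + y^{2} - \frac{5 y}{4} + \cos{\left(3 y + \frac{\pi}{4} \right)}] = - \frac{m y}{2} + 2 y - 3 \sin{\left(3 y + \frac{\pi}{4} \right)} - \frac{5}{4}, which equals f(y).

An antiderivative is F(y) = - \frac{m y^{2}}{4} + y^{2} - \frac{5 y}{4} + \cos{\left(3 y + \frac{\pi}{4} \right)}.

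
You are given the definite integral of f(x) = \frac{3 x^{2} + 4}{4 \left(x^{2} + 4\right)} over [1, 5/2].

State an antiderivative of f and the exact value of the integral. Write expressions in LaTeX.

Antiderivative: F(x) = \frac{3 x - 4 \operatorname{atan}{\left(\frac{x}{2} \right)}}{4}; value = - \operatorname{atan}{\left(\frac{5}{4} \right)} + \operatorname{atan}{\left(\frac{1}{2} \right)} + \frac{9}{8}

A candidate is checked by its d/dx: the result must match f(x).
F(x) = \frac{3 x - 4 \operatorname{atan}{\left(\frac{x}{2} \right)}}{4} is an antiderivative of f.
Check: d/dx[\frac{3 x - 4 \operatorname{atan}{\left(\frac{x}{2} \right)}}{4}] = \frac{3 x^{2} + 4}{4 x^{2} + 16}, which equals f(x).
F(5/2) = \frac{15}{8} - \operatorname{atan}{\left(\frac{5}{4} \right)}; F(1) = \frac{3}{4} - \operatorname{atan}{\left(\frac{1}{2} \right)}.
Integral = F(5/2) - F(1) = - \operatorname{atan}{\left(\frac{5}{4} \right)} + \operatorname{atan}{\left(\frac{1}{2} \right)} + \frac{9}{8}.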